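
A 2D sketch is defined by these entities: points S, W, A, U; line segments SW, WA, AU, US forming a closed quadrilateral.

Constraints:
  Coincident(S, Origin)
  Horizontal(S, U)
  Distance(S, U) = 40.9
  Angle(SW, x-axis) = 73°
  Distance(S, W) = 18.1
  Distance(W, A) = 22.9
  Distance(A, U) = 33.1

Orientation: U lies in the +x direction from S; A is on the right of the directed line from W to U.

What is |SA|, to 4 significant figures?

9.855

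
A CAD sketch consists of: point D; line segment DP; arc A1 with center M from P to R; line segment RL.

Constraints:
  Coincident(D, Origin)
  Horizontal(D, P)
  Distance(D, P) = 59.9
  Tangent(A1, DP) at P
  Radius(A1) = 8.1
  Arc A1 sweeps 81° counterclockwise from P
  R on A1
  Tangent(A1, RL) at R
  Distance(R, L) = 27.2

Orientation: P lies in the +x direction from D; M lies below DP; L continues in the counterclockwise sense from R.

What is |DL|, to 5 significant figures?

58.357

D is at the origin; DP is horizontal with |DP| = 59.9 and P on the +x side, so P = (59.900, 0.0000). Tangency of A1 to DP means the radius MP is perpendicular to DP, so M = P + (0, -8.1) = (59.900, -8.1000). On A1, P sits at bearing 90° from M; an 81° counterclockwise sweep puts R at bearing 171°, so R = M + 8.1·(cos 171°, sin 171°) = (51.900, -6.8329). Tangency of A1 to RL means the radius MR is perpendicular to RL, so RL runs along (−sin 171°, cos 171°); with |RL| = 27.2, L = (47.645, -33.698). Then |DL| = |L − D| = 58.357.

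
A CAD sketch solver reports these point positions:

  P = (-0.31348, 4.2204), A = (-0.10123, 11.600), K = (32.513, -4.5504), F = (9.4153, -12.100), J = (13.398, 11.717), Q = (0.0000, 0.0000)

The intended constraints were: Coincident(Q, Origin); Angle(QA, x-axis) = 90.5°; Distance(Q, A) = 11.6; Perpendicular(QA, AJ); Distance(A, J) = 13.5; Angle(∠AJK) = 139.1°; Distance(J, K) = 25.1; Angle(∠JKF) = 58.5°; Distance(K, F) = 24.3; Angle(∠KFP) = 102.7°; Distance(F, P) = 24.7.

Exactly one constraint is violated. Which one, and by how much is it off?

Distance(F, P) = 24.7 — off by 5.70.

Q = (0.00, 0.00) ✓; QA at 90.50° ✓; |QA| = 11.60 ✓; ∠(QA, AJ) = 90.00° ✓; |AJ| = 13.50 ✓; ∠AJK = 139.1° ✓; |JK| = 25.10 ✓; ∠JKF = 58.50° ✓; |KF| = 24.30 ✓; ∠KFP = 102.7° ✓; |FP| = 19.00 ✗.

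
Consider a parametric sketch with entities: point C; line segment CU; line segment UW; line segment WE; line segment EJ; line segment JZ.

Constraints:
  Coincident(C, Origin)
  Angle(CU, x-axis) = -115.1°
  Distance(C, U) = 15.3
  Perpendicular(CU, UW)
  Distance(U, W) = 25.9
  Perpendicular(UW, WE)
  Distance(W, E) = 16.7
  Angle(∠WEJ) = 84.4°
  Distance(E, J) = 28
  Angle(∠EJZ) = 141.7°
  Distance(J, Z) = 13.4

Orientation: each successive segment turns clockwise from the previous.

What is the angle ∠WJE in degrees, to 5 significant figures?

32.222°

UW ⟂ WE, so WE runs at 64.900°; with |WE| = 16.7, E = (-22.860, 12.255). ∠WEJ = 84.4° gives EJ at -30.700° from the x-axis; with |EJ| = 28.0, J = (1.2155, -2.0406). Then cos ∠WJE = JW·JE / (|JW||JE|), giving 32.222°.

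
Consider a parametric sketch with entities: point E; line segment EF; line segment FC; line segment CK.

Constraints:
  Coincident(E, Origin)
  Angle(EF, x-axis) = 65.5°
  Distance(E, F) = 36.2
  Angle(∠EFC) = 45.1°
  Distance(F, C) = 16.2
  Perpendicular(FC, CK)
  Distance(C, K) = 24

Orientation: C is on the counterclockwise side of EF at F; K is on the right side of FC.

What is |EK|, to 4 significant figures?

50.52

∠EFC = 45.1°, so FC runs at 65.5° + (180° − 45.1°) = 200.4° from the x-axis; with |FC| = 16.2, C = F + 16.2·(cos 200.4°, sin 200.4°) = (-0.1721, 27.29). FC ⟂ CK; with |CK| = 24.0 on the right of FC, K = C + 24.0·(-0.3486, 0.9373) = (-8.538, 49.79). Then |EK| = |K − E| = 50.52.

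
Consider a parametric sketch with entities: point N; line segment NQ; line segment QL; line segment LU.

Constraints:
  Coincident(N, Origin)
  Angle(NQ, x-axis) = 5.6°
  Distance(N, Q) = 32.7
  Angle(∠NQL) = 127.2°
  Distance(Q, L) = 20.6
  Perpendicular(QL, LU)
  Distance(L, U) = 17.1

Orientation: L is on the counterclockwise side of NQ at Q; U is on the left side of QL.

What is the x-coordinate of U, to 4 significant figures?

28.77

N is at the origin; NQ runs at 5.6° with length 32.7, so Q = 32.7·(cos 5.6°, sin 5.6°) = (32.54, 3.191). ∠NQL = 127.2°, so QL runs at 5.6° + (180° − 127.2°) = 58.40° from the x-axis; with |QL| = 20.6, L = Q + 20.6·(cos 58.40°, sin 58.40°) = (43.34, 20.74). QL is perpendicular to LU; with |LU| = 17.1 on the left of QL, U = L + 17.1·(-0.8517, 0.5240) = (28.77, 29.70). So U.x = 28.77.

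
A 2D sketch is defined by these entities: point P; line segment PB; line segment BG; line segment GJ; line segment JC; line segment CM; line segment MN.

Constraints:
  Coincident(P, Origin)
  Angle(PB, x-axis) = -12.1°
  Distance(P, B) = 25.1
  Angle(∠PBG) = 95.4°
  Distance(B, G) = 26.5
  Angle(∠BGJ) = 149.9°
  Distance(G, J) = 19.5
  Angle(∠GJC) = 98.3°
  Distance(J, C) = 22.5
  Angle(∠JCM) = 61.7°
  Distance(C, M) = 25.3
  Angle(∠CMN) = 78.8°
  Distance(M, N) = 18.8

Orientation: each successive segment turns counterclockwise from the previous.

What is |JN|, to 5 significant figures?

11.066

P is at the origin; PB runs at -12.1° with length 25.1, so B = (24.542, -5.2614). ∠PBG = 95.4° gives BG at 72.500° from the x-axis; with |BG| = 26.5, G = (32.511, 20.012). ∠BGJ = 149.9° gives GJ at 102.60° from the x-axis; with |GJ| = 19.5, J = (28.257, 39.042). ∠GJC = 98.3° gives JC at -175.70° from the x-axis; with |JC| = 22.5, C = (5.8206, 37.355). ∠JCM = 61.7° gives CM at -57.400° from the x-axis; with |CM| = 25.3, M = (19.452, 16.041). ∠CMN = 78.8° gives MN at 43.800° from the x-axis; with |MN| = 18.8, N = (33.021, 29.054). Then |JN| = |N − J| = 11.066.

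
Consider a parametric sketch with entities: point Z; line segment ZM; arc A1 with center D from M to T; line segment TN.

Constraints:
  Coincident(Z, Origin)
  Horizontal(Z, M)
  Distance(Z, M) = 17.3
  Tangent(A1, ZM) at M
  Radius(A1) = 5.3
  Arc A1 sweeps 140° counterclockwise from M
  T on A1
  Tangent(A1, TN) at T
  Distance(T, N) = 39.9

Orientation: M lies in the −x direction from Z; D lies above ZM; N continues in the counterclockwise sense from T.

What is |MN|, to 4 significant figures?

44.31

On A1, M sits at bearing -90° from D; a 140° counterclockwise sweep puts T at bearing 50°, so T = D + 5.3·(cos 50°, sin 50°) = (-13.89, 9.360). Tangency of A1 to TN means the radius DT is perpendicular to TN, so TN runs along (−sin 50°, cos 50°); with |TN| = 39.9, N = (-44.46, 35.01). Then |MN| = |N − M| = 44.31.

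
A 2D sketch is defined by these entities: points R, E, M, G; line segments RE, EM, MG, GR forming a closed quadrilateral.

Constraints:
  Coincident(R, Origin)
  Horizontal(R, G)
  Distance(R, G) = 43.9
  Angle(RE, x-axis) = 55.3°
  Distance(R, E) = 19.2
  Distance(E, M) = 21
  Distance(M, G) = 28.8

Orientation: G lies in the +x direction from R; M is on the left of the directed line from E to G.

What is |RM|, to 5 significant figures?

38.922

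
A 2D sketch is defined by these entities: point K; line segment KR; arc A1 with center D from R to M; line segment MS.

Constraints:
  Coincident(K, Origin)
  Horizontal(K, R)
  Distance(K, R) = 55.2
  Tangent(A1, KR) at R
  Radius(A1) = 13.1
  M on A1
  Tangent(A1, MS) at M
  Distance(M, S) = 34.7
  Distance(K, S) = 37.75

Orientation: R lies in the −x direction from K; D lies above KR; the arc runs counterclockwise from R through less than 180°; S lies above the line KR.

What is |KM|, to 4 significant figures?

45.61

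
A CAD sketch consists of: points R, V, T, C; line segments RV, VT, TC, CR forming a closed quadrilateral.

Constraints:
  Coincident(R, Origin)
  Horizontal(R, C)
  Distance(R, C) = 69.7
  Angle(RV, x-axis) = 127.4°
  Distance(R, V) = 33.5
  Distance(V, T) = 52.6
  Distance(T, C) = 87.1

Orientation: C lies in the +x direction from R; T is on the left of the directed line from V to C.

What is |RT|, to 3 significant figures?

68.1

R is at the origin; RC is horizontal with |RC| = 69.7 and C in +x, so C = (69.7, 0). RV runs at 127.4° with |RV| = 33.5, so V = (-20.3, 26.6). T is determined by |VT| = 52.6 and |TC| = 87.1 together: it lies at the intersection of circle(V, 52.6) and circle(C, 87.1). With |VC| = 93.9, the foot of the radical line on VC is 21.3 from V and the perpendicular offset is √(52.6² − 21.3²) = 48.1. Taking the left-of-VC solution: T = (13.7, 66.7).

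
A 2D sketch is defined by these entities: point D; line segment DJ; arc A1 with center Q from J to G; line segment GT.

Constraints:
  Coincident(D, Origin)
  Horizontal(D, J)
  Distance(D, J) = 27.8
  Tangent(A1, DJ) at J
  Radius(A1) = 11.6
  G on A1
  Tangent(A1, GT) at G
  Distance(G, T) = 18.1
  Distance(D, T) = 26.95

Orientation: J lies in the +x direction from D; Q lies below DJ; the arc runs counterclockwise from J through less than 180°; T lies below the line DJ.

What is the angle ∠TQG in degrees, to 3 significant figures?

57.3°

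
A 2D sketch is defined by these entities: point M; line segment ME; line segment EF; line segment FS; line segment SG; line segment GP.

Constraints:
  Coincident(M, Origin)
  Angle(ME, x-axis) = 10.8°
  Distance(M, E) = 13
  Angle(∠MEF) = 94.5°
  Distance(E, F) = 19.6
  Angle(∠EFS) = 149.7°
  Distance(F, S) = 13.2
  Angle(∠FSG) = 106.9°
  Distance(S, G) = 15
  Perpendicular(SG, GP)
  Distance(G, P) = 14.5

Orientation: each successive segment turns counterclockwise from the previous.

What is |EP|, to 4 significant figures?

22.36

M is at the origin; ME runs at 10.8° with length 13.0, so E = (12.77, 2.436). ∠MEF = 94.5° gives EF at 96.30° from the x-axis; with |EF| = 19.6, F = (10.62, 21.92). ∠EFS = 149.7° gives FS at 126.6° from the x-axis; with |FS| = 13.2, S = (2.749, 32.51). ∠FSG = 106.9° gives SG at -160.3° from the x-axis; with |SG| = 15.0, G = (-11.37, 27.46). SG ⟂ GP, so GP runs at -70.30°; with |GP| = 14.5, P = (-6.485, 13.81). Then |EP| = |P − E| = 22.36.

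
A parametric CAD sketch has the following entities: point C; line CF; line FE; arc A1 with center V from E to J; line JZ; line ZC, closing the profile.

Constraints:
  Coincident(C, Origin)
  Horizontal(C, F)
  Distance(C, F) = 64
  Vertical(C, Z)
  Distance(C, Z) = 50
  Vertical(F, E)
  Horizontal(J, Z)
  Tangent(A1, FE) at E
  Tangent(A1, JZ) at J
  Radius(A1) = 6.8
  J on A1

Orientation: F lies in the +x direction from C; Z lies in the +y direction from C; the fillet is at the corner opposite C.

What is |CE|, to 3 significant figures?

77.2

C is at the origin; C and F share the same y with |CF| = 64.0 and F on the +x side, so F = (64.0, 0.00). C and Z share the same x with |CZ| = 50.0 and Z on the +y side, so Z = (0.00, 50.0). The virtual corner opposite C is at (64.0, 50.0). A1 meets FE tangentially, so VE is at right angles to FE and the tangent condition forces VJ to be normal to JZ, with radius 6.8, so the center V sits 6.8 in from both sides at V = (57.2, 43.2). That places the tangent points at E = (64.0, 43.2) on FE and J = (57.2, 50.0) on JZ. Then |CE| = |E − C| = 77.2.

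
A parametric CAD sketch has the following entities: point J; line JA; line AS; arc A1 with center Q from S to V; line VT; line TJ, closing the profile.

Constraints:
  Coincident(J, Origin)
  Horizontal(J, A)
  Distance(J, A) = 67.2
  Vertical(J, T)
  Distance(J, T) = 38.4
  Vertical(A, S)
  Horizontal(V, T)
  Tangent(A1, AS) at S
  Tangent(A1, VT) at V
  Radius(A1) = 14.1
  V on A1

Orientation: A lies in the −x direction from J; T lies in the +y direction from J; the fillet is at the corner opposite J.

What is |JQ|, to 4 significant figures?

58.40

J is at the origin; JA is horizontal with |JA| = 67.2 and A on the −x side, so A = (-67.20, 0.000). J and T share the same x with |JT| = 38.4 and T on the +y side, so T = (0.000, 38.40). The virtual corner opposite J is at (-67.20, 38.40). The tangent condition forces QS to be normal to AS and since A1 is tangent to VT there, QV ⟂ VT, with radius 14.1, so the center Q sits 14.1 in from both sides at Q = (-53.10, 24.30). Then |JQ| = |Q − J| = 58.40.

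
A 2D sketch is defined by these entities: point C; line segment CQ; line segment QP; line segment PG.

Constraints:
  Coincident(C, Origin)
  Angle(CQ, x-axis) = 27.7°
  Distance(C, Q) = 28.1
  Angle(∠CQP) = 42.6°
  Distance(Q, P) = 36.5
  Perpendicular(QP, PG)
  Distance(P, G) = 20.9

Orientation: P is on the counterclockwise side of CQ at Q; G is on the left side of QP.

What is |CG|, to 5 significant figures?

15.927

∠CQP = 42.6°, so QP runs at 27.7° + (180° − 42.6°) = 165.10° from the x-axis; with |QP| = 36.5, P = Q + 36.5·(cos 165.10°, sin 165.10°) = (-10.393, 22.447). QP is perpendicular to PG; with |PG| = 20.9 on the left of QP, G = P + 20.9·(-0.25713, -0.96638) = (-15.767, 2.2501). Then |CG| = |G − C| = 15.927.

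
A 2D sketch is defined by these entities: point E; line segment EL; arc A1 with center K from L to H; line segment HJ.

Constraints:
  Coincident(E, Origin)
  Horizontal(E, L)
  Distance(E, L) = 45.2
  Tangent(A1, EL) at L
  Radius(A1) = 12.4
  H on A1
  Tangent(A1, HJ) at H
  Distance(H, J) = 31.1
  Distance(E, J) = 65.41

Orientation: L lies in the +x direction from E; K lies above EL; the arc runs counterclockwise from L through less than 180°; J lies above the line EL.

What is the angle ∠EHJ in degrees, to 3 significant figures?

86.9°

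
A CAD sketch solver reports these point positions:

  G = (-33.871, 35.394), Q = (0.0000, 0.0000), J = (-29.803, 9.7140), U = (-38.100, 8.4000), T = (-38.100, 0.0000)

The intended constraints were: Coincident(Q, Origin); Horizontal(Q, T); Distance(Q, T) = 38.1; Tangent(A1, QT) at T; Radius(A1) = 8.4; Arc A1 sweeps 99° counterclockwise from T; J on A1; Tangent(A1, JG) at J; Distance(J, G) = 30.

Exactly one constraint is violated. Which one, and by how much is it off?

Distance(J, G) = 30 — off by 4.00.

Q = (0.00, 0.00) ✓; Q.y = 0.00, T.y = 0.00 ✓; |QT| = 38.10 ✓; ∠(UT, TQ) = 90.00° ✓; |UT| = 8.400 ✓; bearing(U→J) − bearing(U→T) = 99.00° ✓; |UJ| = 8.400 ✓; ∠(UJ, JG) = 90.00° ✓; |JG| = 26.00 ✗.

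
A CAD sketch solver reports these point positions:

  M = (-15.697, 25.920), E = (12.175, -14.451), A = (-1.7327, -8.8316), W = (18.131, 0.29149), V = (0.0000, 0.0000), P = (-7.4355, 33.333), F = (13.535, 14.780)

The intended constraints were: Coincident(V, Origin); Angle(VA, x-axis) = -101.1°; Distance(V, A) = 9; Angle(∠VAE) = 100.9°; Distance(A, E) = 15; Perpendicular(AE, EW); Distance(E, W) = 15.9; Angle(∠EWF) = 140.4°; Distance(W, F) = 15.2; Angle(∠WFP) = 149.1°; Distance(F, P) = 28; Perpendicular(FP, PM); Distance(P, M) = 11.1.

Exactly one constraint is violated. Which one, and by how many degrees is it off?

Perpendicular(FP, PM) — off by 6.60°.

V = (0.00, 0.00) ✓; VA at -101.1° ✓; |VA| = 9.000 ✓; ∠VAE = 100.9° ✓; |AE| = 15.00 ✓; ∠(AE, EW) = 90.00° ✓; |EW| = 15.90 ✓; ∠EWF = 140.4° ✓; |WF| = 15.20 ✓; ∠WFP = 149.1° ✓; |FP| = 28.00 ✓; ∠(FP, PM) = 83.40° ✗; |PM| = 11.10 ✓.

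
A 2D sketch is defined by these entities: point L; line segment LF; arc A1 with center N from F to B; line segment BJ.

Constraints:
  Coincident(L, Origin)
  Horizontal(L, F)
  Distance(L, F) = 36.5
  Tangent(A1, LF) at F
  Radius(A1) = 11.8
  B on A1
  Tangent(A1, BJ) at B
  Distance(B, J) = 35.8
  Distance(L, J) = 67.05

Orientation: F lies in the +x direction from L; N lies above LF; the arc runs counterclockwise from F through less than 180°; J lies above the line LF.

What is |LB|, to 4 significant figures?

49.83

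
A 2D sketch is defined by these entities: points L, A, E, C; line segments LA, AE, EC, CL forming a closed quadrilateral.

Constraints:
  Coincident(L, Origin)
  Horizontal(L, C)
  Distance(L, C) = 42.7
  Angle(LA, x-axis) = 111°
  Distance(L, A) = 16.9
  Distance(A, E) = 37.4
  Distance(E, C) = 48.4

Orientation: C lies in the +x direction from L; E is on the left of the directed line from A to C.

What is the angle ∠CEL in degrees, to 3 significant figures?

53.1°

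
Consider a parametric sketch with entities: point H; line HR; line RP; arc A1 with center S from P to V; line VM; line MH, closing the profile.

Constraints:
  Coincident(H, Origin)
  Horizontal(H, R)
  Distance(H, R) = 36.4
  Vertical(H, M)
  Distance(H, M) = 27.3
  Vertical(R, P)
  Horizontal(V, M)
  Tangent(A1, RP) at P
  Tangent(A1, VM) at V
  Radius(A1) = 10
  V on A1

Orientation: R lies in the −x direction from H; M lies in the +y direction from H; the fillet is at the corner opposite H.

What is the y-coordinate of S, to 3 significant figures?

17.3

H is at the origin; H and R share the same y with |HR| = 36.4 and R on the −x side, so R = (-36.4, 0.00). H and M share the same x with |HM| = 27.3 and M on the +y side, so M = (0.00, 27.3). The virtual corner opposite H is at (-36.4, 27.3). Since A1 is tangent to RP there, SP ⟂ RP and the tangent condition forces SV to be normal to VM, with radius 10.0, so the center S sits 10.0 in from both sides at S = (-26.4, 17.3). So S.y = 17.3.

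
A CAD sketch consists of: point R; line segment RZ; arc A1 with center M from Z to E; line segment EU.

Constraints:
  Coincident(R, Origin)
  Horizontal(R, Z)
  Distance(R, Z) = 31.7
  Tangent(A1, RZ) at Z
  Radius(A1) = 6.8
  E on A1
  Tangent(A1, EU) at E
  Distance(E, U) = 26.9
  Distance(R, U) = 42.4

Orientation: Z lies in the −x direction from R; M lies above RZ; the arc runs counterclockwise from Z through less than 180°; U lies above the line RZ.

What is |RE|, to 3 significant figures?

25.9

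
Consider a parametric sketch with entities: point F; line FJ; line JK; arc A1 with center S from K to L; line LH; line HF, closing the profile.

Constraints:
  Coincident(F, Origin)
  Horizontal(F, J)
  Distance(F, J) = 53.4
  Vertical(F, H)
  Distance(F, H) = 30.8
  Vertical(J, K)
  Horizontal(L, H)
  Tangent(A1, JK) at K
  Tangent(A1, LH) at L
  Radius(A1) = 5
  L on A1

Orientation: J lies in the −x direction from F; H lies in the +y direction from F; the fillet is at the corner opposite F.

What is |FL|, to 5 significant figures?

57.369

F is at the origin; FJ is horizontal with |FJ| = 53.4 and J on the −x side, so J = (-53.400, 0.0000). F and H share the same x with |FH| = 30.8 and H on the +y side, so H = (0.0000, 30.800). The virtual corner opposite F is at (-53.400, 30.800). The tangent condition forces SK to be normal to JK and since A1 is tangent to LH there, SL ⟂ LH, with radius 5.0, so the center S sits 5.0 in from both sides at S = (-48.400, 25.800). That places the tangent points at K = (-53.400, 25.800) on JK and L = (-48.400, 30.800) on LH. Then |FL| = |L − F| = 57.369.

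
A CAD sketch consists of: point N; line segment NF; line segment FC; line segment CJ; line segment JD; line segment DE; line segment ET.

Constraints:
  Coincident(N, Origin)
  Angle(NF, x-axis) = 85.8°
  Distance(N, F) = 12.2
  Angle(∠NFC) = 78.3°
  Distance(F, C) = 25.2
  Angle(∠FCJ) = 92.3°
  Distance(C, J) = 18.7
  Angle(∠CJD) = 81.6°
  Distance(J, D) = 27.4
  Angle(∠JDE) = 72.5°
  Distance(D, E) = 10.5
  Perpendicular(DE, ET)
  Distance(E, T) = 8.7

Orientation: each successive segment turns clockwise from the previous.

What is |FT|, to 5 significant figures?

14.534

∠JDE = 72.5° gives DE at 50.500° from the x-axis; with |DE| = 10.5, E = (2.0062, 5.4541). DE ⟂ ET, so ET runs at -39.500°; with |ET| = 8.7, T = (8.7193, -0.079808). Then |FT| = |T − F| = 14.534.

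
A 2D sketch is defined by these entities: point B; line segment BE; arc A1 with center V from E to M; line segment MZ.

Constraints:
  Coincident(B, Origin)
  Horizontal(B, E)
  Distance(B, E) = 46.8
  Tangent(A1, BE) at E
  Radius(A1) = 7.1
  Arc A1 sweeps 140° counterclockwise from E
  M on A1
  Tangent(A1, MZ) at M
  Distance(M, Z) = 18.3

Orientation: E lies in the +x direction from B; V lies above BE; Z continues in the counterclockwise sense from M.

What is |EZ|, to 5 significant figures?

26.076

On A1, E sits at bearing -90° from V; a 140° counterclockwise sweep puts M at bearing 50°, so M = V + 7.1·(cos 50°, sin 50°) = (51.364, 12.539). The tangent condition forces VM to be normal to MZ, so MZ runs along (−sin 50°, cos 50°); with |MZ| = 18.3, Z = (37.345, 24.302). Then |EZ| = |Z − E| = 26.076.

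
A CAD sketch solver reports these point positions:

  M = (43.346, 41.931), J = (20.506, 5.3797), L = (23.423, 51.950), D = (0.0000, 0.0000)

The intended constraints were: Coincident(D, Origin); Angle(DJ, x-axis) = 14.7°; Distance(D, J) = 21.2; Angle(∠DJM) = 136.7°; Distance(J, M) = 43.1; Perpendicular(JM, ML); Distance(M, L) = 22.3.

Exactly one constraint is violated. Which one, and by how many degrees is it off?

Perpendicular(JM, ML) — off by 5.30°.

D = (0.00, 0.00) ✓; DJ at 14.70° ✓; |DJ| = 21.20 ✓; ∠DJM = 136.7° ✓; |JM| = 43.10 ✓; ∠(JM, ML) = 95.30° ✗; |ML| = 22.30 ✓.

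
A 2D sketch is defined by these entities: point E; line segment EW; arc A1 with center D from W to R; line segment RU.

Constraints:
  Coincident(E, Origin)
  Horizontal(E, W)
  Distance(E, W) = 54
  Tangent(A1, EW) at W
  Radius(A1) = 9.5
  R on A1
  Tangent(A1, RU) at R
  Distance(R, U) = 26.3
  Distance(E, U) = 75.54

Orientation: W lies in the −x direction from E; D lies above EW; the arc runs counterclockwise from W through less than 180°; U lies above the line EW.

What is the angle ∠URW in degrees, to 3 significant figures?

111°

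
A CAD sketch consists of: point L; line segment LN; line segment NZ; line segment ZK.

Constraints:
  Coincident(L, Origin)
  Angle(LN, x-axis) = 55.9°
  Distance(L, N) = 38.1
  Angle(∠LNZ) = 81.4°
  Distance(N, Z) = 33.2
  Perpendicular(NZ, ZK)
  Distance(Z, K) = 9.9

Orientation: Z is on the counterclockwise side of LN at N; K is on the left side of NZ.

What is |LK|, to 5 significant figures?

39.085

L is at the origin; LN runs at 55.9° with length 38.1, so N = 38.1·(cos 55.9°, sin 55.9°) = (21.360, 31.549). ∠LNZ = 81.4°, so NZ runs at 55.9° + (180° − 81.4°) = 154.50° from the x-axis; with |NZ| = 33.2, Z = N + 33.2·(cos 154.50°, sin 154.50°) = (-8.6055, 45.842). The perpendicularity gives ZK at right angles to NZ; with |ZK| = 9.9 on the left of NZ, K = Z + 9.9·(-0.43051, -0.90259) = (-12.868, 36.906). Then |LK| = |K − L| = 39.085.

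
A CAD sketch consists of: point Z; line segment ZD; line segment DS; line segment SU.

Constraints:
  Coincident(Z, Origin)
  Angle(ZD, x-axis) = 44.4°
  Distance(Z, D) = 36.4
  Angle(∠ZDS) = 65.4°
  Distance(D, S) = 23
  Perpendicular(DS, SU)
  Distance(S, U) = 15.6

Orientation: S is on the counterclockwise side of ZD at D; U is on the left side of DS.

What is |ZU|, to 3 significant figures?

19.2

Z is at the origin; ZD runs at 44.4° with length 36.4, so D = 36.4·(cos 44.4°, sin 44.4°) = (26.0, 25.5). ∠ZDS = 65.4°, so DS runs at 44.4° + (180° − 65.4°) = 159° from the x-axis; with |DS| = 23.0, S = D + 23.0·(cos 159°, sin 159°) = (4.53, 33.7). DS ⟂ SU; with |SU| = 15.6 on the left of DS, U = S + 15.6·(-0.358, -0.934) = (-1.06, 19.1). Then |ZU| = |U − Z| = 19.2.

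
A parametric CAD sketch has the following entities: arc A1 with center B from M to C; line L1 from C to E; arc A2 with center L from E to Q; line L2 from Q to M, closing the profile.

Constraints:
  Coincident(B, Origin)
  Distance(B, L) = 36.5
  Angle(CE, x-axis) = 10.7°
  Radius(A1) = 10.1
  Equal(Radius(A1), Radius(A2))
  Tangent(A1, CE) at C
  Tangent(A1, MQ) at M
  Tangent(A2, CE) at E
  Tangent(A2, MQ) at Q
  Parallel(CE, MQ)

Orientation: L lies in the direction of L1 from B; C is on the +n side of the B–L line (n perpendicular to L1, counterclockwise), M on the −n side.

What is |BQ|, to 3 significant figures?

37.9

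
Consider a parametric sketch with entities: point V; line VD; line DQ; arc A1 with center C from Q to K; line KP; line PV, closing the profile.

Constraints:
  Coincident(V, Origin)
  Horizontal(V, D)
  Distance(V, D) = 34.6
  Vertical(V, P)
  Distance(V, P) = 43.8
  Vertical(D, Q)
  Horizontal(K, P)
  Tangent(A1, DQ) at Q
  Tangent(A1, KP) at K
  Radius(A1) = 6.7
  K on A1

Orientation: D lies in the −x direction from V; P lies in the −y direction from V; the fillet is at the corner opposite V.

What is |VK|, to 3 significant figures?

51.9

The virtual corner opposite V is at (-34.6, -43.8). A1 meets DQ tangentially, so CQ is at right angles to DQ and since A1 is tangent to KP there, CK ⟂ KP, with radius 6.7, so the center C sits 6.7 in from both sides at C = (-27.9, -37.1). That places the tangent points at Q = (-34.6, -37.1) on DQ and K = (-27.9, -43.8) on KP. Then |VK| = |K − V| = 51.9.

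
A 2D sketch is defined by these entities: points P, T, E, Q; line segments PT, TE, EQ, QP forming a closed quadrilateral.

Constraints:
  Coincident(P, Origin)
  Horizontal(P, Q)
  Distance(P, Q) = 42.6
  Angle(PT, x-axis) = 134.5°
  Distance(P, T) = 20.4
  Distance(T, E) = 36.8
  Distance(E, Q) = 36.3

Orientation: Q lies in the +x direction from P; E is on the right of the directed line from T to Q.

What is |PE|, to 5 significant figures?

16.580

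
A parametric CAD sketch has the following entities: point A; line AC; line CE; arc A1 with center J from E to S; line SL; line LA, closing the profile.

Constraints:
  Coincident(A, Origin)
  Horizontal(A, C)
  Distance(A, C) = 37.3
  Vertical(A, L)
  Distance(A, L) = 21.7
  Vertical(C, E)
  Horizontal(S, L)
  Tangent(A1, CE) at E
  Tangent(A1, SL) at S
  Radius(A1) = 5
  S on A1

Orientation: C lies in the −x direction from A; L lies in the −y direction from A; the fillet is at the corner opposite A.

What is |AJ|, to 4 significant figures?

36.36

AL is vertical with |AL| = 21.7 and L on the −y side, so L = (0.000, -21.70). The virtual corner opposite A is at (-37.30, -21.70). Tangency of A1 to CE means the radius JE is perpendicular to CE and A1 meets SL tangentially, so JS is at right angles to SL, with radius 5.0, so the center J sits 5.0 in from both sides at J = (-32.30, -16.70). Then |AJ| = |J − A| = 36.36.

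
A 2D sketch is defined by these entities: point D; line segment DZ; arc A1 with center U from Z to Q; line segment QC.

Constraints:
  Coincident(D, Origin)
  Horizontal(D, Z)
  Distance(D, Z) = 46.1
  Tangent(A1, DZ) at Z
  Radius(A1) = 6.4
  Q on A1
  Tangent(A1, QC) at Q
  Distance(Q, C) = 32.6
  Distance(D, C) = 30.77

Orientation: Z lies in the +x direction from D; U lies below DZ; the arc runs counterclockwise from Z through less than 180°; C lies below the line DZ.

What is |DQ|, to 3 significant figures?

41.7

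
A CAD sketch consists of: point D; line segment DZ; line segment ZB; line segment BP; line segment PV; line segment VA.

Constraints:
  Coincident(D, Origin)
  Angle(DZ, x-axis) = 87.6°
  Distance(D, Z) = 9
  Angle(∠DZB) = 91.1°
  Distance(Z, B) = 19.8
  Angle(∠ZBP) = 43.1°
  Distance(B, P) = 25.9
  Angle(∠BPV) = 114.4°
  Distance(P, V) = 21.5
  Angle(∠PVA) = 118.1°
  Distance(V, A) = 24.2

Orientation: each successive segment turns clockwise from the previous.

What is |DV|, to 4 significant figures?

18.81

D is at the origin; DZ runs at 87.6° with length 9.0, so Z = (0.3769, 8.992). ∠DZB = 91.1° gives ZB at -1.300° from the x-axis; with |ZB| = 19.8, B = (20.17, 8.543). ∠ZBP = 43.1° gives BP at -138.2° from the x-axis; with |BP| = 25.9, P = (0.8640, -8.720). ∠BPV = 114.4° gives PV at 156.2° from the x-axis; with |PV| = 21.5, V = (-18.81, -0.04407). Then |DV| = |V − D| = 18.81.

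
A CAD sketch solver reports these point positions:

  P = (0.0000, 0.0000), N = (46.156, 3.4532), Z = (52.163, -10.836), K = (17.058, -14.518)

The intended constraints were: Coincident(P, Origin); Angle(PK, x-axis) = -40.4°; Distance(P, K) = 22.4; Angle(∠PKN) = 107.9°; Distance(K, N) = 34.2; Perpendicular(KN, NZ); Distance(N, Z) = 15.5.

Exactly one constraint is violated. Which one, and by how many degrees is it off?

Perpendicular(KN, NZ) — off by 8.90°.

P = (0.00, 0.00) ✓; PK at -40.40° ✓; |PK| = 22.40 ✓; ∠PKN = 107.9° ✓; |KN| = 34.20 ✓; ∠(KN, NZ) = 98.90° ✗; |NZ| = 15.50 ✓.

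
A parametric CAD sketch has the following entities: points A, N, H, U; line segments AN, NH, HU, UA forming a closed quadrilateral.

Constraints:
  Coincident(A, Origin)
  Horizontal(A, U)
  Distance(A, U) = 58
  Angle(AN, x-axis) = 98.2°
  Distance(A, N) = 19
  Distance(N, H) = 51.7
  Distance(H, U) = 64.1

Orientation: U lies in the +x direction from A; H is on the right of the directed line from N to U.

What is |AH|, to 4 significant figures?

32.72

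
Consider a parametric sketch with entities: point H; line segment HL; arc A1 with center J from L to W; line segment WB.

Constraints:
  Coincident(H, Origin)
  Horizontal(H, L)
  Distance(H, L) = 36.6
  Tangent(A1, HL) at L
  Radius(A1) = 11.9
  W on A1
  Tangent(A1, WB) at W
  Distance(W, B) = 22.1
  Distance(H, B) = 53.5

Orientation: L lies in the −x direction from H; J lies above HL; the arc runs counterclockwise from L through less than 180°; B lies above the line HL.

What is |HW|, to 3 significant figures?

32.4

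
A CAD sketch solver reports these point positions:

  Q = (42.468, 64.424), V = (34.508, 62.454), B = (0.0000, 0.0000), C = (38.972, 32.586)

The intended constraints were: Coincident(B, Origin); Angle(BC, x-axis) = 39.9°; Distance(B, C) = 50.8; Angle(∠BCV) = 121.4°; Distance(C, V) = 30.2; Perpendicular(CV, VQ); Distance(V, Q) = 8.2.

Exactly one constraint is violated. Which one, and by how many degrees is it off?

Perpendicular(CV, VQ) — off by 5.40°.

B = (0.00, 0.00) ✓; BC at 39.90° ✓; |BC| = 50.80 ✓; ∠BCV = 121.4° ✓; |CV| = 30.20 ✓; ∠(CV, VQ) = 84.60° ✗; |VQ| = 8.200 ✓.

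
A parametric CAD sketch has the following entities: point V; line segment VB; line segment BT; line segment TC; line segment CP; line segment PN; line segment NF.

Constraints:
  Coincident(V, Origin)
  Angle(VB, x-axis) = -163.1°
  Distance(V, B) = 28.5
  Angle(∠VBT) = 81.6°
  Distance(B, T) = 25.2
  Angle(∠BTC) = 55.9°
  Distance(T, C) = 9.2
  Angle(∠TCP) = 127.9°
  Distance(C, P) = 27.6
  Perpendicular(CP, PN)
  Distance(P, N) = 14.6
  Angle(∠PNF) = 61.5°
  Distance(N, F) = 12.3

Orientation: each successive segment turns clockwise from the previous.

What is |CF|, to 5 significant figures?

18.925

The perpendicularity gives PN at right angles to CP, so PN runs at -167.70°; with |PN| = 14.6, N = (-31.082, -17.414). ∠PNF = 61.5° gives NF at 73.800° from the x-axis; with |NF| = 12.3, F = (-27.651, -5.6021). Then |CF| = |F − C| = 18.925.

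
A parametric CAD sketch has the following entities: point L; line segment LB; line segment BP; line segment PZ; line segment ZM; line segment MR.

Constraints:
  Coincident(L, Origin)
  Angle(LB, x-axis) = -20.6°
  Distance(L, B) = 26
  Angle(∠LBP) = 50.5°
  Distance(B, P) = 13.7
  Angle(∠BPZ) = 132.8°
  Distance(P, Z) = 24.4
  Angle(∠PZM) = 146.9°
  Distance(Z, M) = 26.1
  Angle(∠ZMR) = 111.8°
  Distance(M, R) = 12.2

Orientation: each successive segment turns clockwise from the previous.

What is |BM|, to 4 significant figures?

55.73

L is at the origin; LB runs at -20.6° with length 26.0, so B = (24.34, -9.148). ∠LBP = 50.5° gives BP at -150.1° from the x-axis; with |BP| = 13.7, P = (12.46, -15.98). ∠BPZ = 132.8° gives PZ at 162.7° from the x-axis; with |PZ| = 24.4, Z = (-10.84, -8.721). ∠PZM = 146.9° gives ZM at 129.6° from the x-axis; with |ZM| = 26.1, M = (-27.47, 11.39). Then |BM| = |M − B| = 55.73.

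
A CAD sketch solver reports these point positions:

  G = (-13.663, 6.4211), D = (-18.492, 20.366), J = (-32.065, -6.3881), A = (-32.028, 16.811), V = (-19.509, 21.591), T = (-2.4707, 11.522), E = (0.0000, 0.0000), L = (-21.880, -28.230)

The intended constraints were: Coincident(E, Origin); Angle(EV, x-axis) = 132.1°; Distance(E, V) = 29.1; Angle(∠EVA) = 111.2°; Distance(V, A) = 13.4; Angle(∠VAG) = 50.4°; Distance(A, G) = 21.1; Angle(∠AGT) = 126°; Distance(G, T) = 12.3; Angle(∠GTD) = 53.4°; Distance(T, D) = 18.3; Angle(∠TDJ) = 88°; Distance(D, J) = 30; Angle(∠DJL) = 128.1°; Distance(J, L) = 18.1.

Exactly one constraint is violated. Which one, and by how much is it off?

Distance(J, L) = 18.1 — off by 6.00.

E = (0.00, 0.00) ✓; EV at 132.1° ✓; |EV| = 29.10 ✓; ∠EVA = 111.2° ✓; |VA| = 13.40 ✓; ∠VAG = 50.40° ✓; |AG| = 21.10 ✓; ∠AGT = 126.0° ✓; |GT| = 12.30 ✓; ∠GTD = 53.40° ✓; |TD| = 18.30 ✓; ∠TDJ = 88.00° ✓; |DJ| = 30.00 ✓; ∠DJL = 128.1° ✓; |JL| = 24.10 ✗.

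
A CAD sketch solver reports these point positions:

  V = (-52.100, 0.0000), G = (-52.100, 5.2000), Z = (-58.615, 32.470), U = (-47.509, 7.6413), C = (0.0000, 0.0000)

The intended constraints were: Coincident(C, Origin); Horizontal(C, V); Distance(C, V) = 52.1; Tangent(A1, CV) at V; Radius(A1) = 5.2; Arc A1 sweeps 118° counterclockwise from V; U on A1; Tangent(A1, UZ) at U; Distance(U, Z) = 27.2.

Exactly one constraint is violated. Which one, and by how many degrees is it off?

Tangent(A1, UZ) at U — off by 3.90°.

C = (0.00, 0.00) ✓; C.y = 0.00, V.y = 0.00 ✓; |CV| = 52.10 ✓; ∠(GV, VC) = 90.00° ✓; |GV| = 5.200 ✓; bearing(G→U) − bearing(G→V) = 118.0° ✓; |GU| = 5.200 ✓; ∠(GU, UZ) = 93.90° ✗; |UZ| = 27.20 ✓.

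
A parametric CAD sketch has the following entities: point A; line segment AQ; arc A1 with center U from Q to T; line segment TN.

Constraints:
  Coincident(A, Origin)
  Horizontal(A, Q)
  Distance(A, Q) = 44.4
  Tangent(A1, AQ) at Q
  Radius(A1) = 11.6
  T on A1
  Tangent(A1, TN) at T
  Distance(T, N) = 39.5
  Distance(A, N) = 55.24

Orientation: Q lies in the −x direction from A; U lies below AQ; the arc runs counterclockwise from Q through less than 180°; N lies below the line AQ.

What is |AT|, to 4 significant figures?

56.41

Checks: ∠(UQ, QA) = 90.00° ✓; |UT| = 11.60 ✓; ∠(UT, TN) = 90.00° ✓; |TN| = 39.50 ✓; |AN| = 55.24 ✓.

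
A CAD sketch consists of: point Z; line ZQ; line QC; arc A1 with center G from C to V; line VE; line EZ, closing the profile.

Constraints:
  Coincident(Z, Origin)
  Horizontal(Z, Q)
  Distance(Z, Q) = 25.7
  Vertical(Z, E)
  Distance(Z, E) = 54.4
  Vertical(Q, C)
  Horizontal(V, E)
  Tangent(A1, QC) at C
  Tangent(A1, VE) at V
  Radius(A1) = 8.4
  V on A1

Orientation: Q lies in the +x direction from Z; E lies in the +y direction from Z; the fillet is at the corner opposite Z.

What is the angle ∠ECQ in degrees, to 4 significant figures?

108.1°

Z is at the origin; ZQ is horizontal with |ZQ| = 25.7 and Q on the +x side, so Q = (25.70, 0.000). Z and E share the same x with |ZE| = 54.4 and E on the +y side, so E = (0.000, 54.40). The virtual corner opposite Z is at (25.70, 54.40). Tangency of A1 to QC means the radius GC is perpendicular to QC and tangency of A1 to VE means the radius GV is perpendicular to VE, with radius 8.4, so the center G sits 8.4 in from both sides at G = (17.30, 46.00). That places the tangent points at C = (25.70, 46.00) on QC and V = (17.30, 54.40) on VE. Then cos ∠ECQ = CE·CQ / (|CE||CQ|), giving 108.1°.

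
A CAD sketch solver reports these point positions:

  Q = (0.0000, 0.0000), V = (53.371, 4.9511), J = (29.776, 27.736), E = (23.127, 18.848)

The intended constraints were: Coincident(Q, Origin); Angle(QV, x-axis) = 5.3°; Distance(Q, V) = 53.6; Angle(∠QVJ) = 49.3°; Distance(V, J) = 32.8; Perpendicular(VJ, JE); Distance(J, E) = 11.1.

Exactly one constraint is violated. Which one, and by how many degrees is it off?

Perpendicular(VJ, JE) — off by 7.20°.

Q = (0.00, 0.00) ✓; QV at 5.300° ✓; |QV| = 53.60 ✓; ∠QVJ = 49.30° ✓; |VJ| = 32.80 ✓; ∠(VJ, JE) = 97.20° ✗; |JE| = 11.10 ✓.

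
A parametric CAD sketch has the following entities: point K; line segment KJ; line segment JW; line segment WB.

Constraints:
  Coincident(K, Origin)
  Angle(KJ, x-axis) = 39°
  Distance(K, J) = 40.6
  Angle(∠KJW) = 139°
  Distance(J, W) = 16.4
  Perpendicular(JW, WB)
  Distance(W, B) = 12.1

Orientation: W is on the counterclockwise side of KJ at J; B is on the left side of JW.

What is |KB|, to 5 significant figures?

49.236

K is at the origin; KJ runs at 39.0° with length 40.6, so J = 40.6·(cos 39.0°, sin 39.0°) = (31.552, 25.550). ∠KJW = 139.0°, so JW runs at 39.0° + (180° − 139.0°) = 80.000° from the x-axis; with |JW| = 16.4, W = J + 16.4·(cos 80.000°, sin 80.000°) = (34.400, 41.701). The perpendicularity gives WB at right angles to JW; with |WB| = 12.1 on the left of JW, B = W + 12.1·(-0.98481, 0.17365) = (22.484, 43.802). Then |KB| = |B − K| = 49.236.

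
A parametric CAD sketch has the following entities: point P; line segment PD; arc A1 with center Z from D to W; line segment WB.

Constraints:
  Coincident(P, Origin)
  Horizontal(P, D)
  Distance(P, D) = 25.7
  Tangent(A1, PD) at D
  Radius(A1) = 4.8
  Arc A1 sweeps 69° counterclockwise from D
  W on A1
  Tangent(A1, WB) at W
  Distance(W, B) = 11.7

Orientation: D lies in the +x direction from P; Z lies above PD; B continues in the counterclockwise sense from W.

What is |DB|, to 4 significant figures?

16.47

On A1, D sits at bearing -90° from Z; a 69° counterclockwise sweep puts W at bearing -21°, so W = Z + 4.8·(cos -21°, sin -21°) = (30.18, 3.080). The tangent condition forces ZW to be normal to WB, so WB runs along (−sin -21°, cos -21°); with |WB| = 11.7, B = (34.37, 14.00). Then |DB| = |B − D| = 16.47.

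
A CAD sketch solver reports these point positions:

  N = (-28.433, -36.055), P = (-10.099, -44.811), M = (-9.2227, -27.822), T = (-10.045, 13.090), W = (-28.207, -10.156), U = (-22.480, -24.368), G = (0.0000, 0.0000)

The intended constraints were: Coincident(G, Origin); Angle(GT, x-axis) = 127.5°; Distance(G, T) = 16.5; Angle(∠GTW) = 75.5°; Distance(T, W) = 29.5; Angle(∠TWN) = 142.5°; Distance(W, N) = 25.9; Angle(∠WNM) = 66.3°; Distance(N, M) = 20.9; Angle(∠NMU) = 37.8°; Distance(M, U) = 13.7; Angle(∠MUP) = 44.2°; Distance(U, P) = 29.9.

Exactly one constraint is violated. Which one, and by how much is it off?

Distance(U, P) = 29.9 — off by 6.00.

G = (0.00, 0.00) ✓; GT at 127.5° ✓; |GT| = 16.50 ✓; ∠GTW = 75.50° ✓; |TW| = 29.50 ✓; ∠TWN = 142.5° ✓; |WN| = 25.90 ✓; ∠WNM = 66.30° ✓; |NM| = 20.90 ✓; ∠NMU = 37.80° ✓; |MU| = 13.70 ✓; ∠MUP = 44.20° ✓; |UP| = 23.90 ✗.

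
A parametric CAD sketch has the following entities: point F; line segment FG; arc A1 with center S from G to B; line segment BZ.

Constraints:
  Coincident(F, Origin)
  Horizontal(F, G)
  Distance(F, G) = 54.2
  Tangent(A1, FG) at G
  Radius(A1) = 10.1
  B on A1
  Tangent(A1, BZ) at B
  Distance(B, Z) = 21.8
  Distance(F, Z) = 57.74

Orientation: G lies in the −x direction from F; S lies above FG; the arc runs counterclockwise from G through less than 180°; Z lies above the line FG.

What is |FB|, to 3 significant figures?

45.7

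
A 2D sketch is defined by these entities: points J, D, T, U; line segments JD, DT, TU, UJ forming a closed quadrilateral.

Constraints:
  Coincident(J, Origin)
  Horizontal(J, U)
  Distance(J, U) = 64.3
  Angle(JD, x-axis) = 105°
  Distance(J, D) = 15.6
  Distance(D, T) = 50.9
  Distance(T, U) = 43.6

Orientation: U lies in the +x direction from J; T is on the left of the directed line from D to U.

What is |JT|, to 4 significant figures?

55.99

J is at the origin; JU is horizontal with |JU| = 64.3 and U in +x, so U = (64.3, 0). JD runs at 105.0° with |JD| = 15.6, so D = (-4.038, 15.07). T is determined by |DT| = 50.9 and |TU| = 43.6 together: it lies at the intersection of circle(D, 50.9) and circle(U, 43.6). With |DU| = 69.98, the foot of the radical line on DU is 39.92 from D and the perpendicular offset is √(50.9² − 39.92²) = 31.58. Taking the left-of-DU solution: T = (41.74, 37.31).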